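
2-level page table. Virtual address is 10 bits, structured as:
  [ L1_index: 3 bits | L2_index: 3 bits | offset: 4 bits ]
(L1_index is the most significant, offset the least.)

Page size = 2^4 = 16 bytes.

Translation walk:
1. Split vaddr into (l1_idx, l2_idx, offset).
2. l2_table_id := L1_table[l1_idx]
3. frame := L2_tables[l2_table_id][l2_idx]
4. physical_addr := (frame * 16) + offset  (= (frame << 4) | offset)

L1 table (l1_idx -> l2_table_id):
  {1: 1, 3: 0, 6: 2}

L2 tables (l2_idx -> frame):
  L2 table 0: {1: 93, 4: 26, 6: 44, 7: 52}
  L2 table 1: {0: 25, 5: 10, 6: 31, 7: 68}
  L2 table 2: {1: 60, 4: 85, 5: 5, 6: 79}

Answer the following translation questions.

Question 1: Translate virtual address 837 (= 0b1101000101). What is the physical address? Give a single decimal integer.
vaddr = 837 = 0b1101000101
Split: l1_idx=6, l2_idx=4, offset=5
L1[6] = 2
L2[2][4] = 85
paddr = 85 * 16 + 5 = 1365

Answer: 1365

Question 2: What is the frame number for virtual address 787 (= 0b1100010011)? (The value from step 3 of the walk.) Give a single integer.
vaddr = 787: l1_idx=6, l2_idx=1
L1[6] = 2; L2[2][1] = 60

Answer: 60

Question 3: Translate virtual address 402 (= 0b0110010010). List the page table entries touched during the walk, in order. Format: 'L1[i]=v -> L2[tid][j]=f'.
vaddr = 402 = 0b0110010010
Split: l1_idx=3, l2_idx=1, offset=2

Answer: L1[3]=0 -> L2[0][1]=93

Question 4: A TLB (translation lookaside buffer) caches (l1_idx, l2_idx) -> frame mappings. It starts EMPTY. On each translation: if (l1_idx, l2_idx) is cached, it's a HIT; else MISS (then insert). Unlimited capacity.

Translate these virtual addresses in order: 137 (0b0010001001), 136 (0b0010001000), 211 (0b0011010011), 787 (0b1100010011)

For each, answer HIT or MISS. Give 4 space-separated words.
vaddr=137: (1,0) not in TLB -> MISS, insert
vaddr=136: (1,0) in TLB -> HIT
vaddr=211: (1,5) not in TLB -> MISS, insert
vaddr=787: (6,1) not in TLB -> MISS, insert

Answer: MISS HIT MISS MISS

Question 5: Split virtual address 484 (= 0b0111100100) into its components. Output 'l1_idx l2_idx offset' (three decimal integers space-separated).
Answer: 3 6 4

Derivation:
vaddr = 484 = 0b0111100100
  top 3 bits -> l1_idx = 3
  next 3 bits -> l2_idx = 6
  bottom 4 bits -> offset = 4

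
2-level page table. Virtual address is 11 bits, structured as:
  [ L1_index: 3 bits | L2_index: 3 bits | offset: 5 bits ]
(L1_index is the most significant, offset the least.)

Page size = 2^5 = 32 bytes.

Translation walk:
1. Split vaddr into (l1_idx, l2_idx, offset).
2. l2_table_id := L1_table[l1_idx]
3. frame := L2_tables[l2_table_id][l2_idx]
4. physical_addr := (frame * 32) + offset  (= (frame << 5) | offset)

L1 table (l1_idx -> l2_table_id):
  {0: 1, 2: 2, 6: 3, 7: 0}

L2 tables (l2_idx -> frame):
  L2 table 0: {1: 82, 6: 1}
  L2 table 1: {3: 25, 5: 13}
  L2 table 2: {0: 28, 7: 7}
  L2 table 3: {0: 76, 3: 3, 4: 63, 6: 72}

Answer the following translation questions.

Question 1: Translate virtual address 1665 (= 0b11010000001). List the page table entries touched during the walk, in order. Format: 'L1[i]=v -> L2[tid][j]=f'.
vaddr = 1665 = 0b11010000001
Split: l1_idx=6, l2_idx=4, offset=1

Answer: L1[6]=3 -> L2[3][4]=63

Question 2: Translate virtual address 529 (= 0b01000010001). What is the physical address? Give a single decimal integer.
vaddr = 529 = 0b01000010001
Split: l1_idx=2, l2_idx=0, offset=17
L1[2] = 2
L2[2][0] = 28
paddr = 28 * 32 + 17 = 913

Answer: 913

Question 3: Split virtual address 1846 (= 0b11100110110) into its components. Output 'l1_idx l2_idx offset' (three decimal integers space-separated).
vaddr = 1846 = 0b11100110110
  top 3 bits -> l1_idx = 7
  next 3 bits -> l2_idx = 1
  bottom 5 bits -> offset = 22

Answer: 7 1 22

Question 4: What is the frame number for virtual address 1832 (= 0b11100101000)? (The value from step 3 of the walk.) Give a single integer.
vaddr = 1832: l1_idx=7, l2_idx=1
L1[7] = 0; L2[0][1] = 82

Answer: 82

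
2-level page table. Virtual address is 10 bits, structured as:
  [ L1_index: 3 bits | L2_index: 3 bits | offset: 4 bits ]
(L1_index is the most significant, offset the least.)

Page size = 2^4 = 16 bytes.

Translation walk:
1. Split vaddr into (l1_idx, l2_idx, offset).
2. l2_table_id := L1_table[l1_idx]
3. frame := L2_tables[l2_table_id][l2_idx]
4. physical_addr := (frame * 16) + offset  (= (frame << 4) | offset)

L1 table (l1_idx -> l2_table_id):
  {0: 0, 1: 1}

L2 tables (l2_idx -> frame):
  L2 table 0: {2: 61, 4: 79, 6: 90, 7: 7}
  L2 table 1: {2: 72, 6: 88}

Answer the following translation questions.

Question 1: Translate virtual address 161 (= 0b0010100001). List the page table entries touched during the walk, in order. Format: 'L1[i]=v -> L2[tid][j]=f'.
vaddr = 161 = 0b0010100001
Split: l1_idx=1, l2_idx=2, offset=1

Answer: L1[1]=1 -> L2[1][2]=72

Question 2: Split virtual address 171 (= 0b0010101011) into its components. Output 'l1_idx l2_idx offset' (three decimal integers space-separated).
Answer: 1 2 11

Derivation:
vaddr = 171 = 0b0010101011
  top 3 bits -> l1_idx = 1
  next 3 bits -> l2_idx = 2
  bottom 4 bits -> offset = 11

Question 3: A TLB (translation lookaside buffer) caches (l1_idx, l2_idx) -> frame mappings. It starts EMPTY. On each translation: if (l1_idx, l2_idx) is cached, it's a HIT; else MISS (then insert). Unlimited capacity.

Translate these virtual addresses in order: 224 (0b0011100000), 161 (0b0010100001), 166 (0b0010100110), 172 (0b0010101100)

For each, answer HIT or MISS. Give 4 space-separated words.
vaddr=224: (1,6) not in TLB -> MISS, insert
vaddr=161: (1,2) not in TLB -> MISS, insert
vaddr=166: (1,2) in TLB -> HIT
vaddr=172: (1,2) in TLB -> HIT

Answer: MISS MISS HIT HIT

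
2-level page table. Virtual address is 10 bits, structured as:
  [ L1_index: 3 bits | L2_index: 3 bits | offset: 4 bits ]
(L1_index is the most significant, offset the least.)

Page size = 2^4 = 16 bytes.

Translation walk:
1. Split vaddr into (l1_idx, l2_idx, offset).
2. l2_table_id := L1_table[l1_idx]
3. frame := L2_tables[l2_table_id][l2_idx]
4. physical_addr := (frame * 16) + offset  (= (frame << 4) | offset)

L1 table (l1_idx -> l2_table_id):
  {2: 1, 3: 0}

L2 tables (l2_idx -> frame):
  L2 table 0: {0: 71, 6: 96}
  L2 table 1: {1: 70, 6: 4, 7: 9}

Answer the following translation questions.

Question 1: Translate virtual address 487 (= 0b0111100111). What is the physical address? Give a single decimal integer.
Answer: 1543

Derivation:
vaddr = 487 = 0b0111100111
Split: l1_idx=3, l2_idx=6, offset=7
L1[3] = 0
L2[0][6] = 96
paddr = 96 * 16 + 7 = 1543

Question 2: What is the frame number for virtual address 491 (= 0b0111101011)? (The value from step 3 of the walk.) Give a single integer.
Answer: 96

Derivation:
vaddr = 491: l1_idx=3, l2_idx=6
L1[3] = 0; L2[0][6] = 96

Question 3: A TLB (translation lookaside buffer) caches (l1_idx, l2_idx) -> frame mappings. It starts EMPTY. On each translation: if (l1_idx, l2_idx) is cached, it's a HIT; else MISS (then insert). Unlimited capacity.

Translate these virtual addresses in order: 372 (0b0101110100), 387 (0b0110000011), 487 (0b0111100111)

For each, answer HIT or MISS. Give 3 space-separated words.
Answer: MISS MISS MISS

Derivation:
vaddr=372: (2,7) not in TLB -> MISS, insert
vaddr=387: (3,0) not in TLB -> MISS, insert
vaddr=487: (3,6) not in TLB -> MISS, insert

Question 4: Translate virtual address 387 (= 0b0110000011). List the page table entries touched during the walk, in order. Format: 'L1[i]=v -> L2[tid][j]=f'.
vaddr = 387 = 0b0110000011
Split: l1_idx=3, l2_idx=0, offset=3

Answer: L1[3]=0 -> L2[0][0]=71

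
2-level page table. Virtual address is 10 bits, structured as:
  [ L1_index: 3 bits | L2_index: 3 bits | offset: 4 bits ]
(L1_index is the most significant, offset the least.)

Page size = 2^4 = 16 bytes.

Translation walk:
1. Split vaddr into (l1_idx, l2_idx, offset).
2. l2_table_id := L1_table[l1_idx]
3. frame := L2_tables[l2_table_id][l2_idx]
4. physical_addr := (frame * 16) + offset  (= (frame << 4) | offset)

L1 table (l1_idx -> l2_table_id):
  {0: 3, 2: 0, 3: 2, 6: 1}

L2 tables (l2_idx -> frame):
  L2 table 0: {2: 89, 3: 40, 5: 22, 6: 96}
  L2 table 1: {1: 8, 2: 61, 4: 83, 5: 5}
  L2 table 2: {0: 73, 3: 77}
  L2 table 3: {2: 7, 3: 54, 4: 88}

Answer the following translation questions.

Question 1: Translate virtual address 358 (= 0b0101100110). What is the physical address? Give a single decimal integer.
vaddr = 358 = 0b0101100110
Split: l1_idx=2, l2_idx=6, offset=6
L1[2] = 0
L2[0][6] = 96
paddr = 96 * 16 + 6 = 1542

Answer: 1542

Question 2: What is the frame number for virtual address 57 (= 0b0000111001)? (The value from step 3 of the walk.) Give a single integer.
Answer: 54

Derivation:
vaddr = 57: l1_idx=0, l2_idx=3
L1[0] = 3; L2[3][3] = 54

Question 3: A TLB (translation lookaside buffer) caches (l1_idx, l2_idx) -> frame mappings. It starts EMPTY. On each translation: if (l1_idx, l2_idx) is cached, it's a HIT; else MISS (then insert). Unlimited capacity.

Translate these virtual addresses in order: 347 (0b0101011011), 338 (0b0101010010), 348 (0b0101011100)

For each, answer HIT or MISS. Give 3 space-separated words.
Answer: MISS HIT HIT

Derivation:
vaddr=347: (2,5) not in TLB -> MISS, insert
vaddr=338: (2,5) in TLB -> HIT
vaddr=348: (2,5) in TLB -> HIT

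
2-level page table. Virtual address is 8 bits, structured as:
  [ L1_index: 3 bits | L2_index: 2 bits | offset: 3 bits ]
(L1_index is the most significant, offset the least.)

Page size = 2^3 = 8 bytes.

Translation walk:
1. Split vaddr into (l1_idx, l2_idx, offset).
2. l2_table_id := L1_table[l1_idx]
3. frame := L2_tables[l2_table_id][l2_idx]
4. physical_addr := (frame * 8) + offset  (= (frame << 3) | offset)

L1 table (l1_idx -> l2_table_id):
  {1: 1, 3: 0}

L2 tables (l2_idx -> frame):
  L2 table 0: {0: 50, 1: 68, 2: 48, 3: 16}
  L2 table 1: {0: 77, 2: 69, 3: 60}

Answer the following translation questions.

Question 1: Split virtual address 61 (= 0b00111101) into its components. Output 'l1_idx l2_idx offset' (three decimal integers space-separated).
vaddr = 61 = 0b00111101
  top 3 bits -> l1_idx = 1
  next 2 bits -> l2_idx = 3
  bottom 3 bits -> offset = 5

Answer: 1 3 5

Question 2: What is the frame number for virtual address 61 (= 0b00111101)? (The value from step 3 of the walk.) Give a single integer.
vaddr = 61: l1_idx=1, l2_idx=3
L1[1] = 1; L2[1][3] = 60

Answer: 60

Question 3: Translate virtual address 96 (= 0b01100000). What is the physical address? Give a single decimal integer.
vaddr = 96 = 0b01100000
Split: l1_idx=3, l2_idx=0, offset=0
L1[3] = 0
L2[0][0] = 50
paddr = 50 * 8 + 0 = 400

Answer: 400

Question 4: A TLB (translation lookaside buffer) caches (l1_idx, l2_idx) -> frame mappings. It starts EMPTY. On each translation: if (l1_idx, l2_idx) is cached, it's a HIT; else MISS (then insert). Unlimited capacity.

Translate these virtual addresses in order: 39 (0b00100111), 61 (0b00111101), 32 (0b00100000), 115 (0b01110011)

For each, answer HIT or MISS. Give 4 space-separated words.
vaddr=39: (1,0) not in TLB -> MISS, insert
vaddr=61: (1,3) not in TLB -> MISS, insert
vaddr=32: (1,0) in TLB -> HIT
vaddr=115: (3,2) not in TLB -> MISS, insert

Answer: MISS MISS HIT MISS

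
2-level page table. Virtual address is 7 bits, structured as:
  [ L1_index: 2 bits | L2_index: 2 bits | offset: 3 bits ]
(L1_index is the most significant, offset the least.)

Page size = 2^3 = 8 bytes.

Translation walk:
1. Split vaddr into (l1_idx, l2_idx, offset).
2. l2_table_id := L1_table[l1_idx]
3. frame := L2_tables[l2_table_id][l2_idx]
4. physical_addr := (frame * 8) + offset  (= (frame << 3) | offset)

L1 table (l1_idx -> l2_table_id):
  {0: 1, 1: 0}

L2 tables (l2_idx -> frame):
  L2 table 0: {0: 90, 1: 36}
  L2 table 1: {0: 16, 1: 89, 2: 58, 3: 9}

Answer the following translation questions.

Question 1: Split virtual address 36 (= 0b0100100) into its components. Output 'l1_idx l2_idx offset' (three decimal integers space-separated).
vaddr = 36 = 0b0100100
  top 2 bits -> l1_idx = 1
  next 2 bits -> l2_idx = 0
  bottom 3 bits -> offset = 4

Answer: 1 0 4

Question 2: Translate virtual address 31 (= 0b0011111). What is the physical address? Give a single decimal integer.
Answer: 79

Derivation:
vaddr = 31 = 0b0011111
Split: l1_idx=0, l2_idx=3, offset=7
L1[0] = 1
L2[1][3] = 9
paddr = 9 * 8 + 7 = 79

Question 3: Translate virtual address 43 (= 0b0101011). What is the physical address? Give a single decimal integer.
vaddr = 43 = 0b0101011
Split: l1_idx=1, l2_idx=1, offset=3
L1[1] = 0
L2[0][1] = 36
paddr = 36 * 8 + 3 = 291

Answer: 291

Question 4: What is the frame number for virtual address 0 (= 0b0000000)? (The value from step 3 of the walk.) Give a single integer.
vaddr = 0: l1_idx=0, l2_idx=0
L1[0] = 1; L2[1][0] = 16

Answer: 16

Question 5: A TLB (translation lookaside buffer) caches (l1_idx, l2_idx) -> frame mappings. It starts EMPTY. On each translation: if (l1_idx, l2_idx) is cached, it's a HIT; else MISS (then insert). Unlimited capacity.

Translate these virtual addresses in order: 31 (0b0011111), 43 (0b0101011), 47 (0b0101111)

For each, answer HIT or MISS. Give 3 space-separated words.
vaddr=31: (0,3) not in TLB -> MISS, insert
vaddr=43: (1,1) not in TLB -> MISS, insert
vaddr=47: (1,1) in TLB -> HIT

Answer: MISS MISS HIT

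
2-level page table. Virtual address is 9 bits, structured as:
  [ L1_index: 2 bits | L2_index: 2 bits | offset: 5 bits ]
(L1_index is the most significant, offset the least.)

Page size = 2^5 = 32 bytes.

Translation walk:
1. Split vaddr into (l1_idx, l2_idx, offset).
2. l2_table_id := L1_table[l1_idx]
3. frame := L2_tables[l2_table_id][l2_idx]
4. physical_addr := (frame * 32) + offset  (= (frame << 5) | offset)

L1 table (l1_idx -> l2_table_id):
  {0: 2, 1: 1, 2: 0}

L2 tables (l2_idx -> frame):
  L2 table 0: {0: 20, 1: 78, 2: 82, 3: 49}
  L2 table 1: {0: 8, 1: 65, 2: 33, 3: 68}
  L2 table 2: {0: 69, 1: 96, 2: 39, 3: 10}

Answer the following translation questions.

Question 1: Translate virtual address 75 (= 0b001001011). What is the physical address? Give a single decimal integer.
Answer: 1259

Derivation:
vaddr = 75 = 0b001001011
Split: l1_idx=0, l2_idx=2, offset=11
L1[0] = 2
L2[2][2] = 39
paddr = 39 * 32 + 11 = 1259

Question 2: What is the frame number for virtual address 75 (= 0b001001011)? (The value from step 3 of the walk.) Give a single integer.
vaddr = 75: l1_idx=0, l2_idx=2
L1[0] = 2; L2[2][2] = 39

Answer: 39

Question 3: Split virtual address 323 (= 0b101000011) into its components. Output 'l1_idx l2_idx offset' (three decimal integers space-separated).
Answer: 2 2 3

Derivation:
vaddr = 323 = 0b101000011
  top 2 bits -> l1_idx = 2
  next 2 bits -> l2_idx = 2
  bottom 5 bits -> offset = 3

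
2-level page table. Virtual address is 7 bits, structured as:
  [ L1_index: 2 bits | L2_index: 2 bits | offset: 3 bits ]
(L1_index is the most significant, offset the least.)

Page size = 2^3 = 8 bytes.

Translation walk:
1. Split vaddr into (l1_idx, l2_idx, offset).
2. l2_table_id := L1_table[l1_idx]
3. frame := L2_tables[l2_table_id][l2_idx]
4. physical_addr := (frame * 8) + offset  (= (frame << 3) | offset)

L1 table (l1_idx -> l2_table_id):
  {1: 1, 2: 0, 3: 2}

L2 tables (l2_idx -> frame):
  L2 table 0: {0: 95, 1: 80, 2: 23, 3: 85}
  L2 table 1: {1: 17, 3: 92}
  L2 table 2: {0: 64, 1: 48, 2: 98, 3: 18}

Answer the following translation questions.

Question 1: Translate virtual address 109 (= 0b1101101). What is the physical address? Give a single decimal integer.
Answer: 389

Derivation:
vaddr = 109 = 0b1101101
Split: l1_idx=3, l2_idx=1, offset=5
L1[3] = 2
L2[2][1] = 48
paddr = 48 * 8 + 5 = 389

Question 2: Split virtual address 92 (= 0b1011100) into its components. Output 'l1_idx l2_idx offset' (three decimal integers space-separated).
Answer: 2 3 4

Derivation:
vaddr = 92 = 0b1011100
  top 2 bits -> l1_idx = 2
  next 2 bits -> l2_idx = 3
  bottom 3 bits -> offset = 4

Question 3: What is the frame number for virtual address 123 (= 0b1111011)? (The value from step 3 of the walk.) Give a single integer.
vaddr = 123: l1_idx=3, l2_idx=3
L1[3] = 2; L2[2][3] = 18

Answer: 18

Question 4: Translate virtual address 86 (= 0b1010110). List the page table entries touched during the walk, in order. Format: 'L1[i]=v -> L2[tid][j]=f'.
Answer: L1[2]=0 -> L2[0][2]=23

Derivation:
vaddr = 86 = 0b1010110
Split: l1_idx=2, l2_idx=2, offset=6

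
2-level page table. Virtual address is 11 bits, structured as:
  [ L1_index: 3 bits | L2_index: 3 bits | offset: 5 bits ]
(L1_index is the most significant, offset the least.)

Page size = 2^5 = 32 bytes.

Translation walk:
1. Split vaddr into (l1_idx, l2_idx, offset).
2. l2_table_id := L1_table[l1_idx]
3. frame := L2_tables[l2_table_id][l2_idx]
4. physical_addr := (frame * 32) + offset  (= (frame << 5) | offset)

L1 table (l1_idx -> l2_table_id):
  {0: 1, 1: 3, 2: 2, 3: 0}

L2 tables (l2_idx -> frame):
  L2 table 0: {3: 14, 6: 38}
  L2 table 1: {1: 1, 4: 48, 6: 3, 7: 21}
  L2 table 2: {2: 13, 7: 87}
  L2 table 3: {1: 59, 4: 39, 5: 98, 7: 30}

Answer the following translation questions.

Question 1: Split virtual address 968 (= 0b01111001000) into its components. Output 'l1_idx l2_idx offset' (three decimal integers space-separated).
vaddr = 968 = 0b01111001000
  top 3 bits -> l1_idx = 3
  next 3 bits -> l2_idx = 6
  bottom 5 bits -> offset = 8

Answer: 3 6 8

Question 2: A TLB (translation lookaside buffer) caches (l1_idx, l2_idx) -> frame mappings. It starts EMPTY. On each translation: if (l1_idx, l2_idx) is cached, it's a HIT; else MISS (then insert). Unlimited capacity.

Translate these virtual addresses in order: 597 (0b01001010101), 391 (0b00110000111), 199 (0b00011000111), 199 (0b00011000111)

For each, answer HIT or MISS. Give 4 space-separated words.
vaddr=597: (2,2) not in TLB -> MISS, insert
vaddr=391: (1,4) not in TLB -> MISS, insert
vaddr=199: (0,6) not in TLB -> MISS, insert
vaddr=199: (0,6) in TLB -> HIT

Answer: MISS MISS MISS HIT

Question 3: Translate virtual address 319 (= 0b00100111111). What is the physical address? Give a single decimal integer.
Answer: 1919

Derivation:
vaddr = 319 = 0b00100111111
Split: l1_idx=1, l2_idx=1, offset=31
L1[1] = 3
L2[3][1] = 59
paddr = 59 * 32 + 31 = 1919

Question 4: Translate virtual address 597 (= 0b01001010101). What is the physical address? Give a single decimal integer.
Answer: 437

Derivation:
vaddr = 597 = 0b01001010101
Split: l1_idx=2, l2_idx=2, offset=21
L1[2] = 2
L2[2][2] = 13
paddr = 13 * 32 + 21 = 437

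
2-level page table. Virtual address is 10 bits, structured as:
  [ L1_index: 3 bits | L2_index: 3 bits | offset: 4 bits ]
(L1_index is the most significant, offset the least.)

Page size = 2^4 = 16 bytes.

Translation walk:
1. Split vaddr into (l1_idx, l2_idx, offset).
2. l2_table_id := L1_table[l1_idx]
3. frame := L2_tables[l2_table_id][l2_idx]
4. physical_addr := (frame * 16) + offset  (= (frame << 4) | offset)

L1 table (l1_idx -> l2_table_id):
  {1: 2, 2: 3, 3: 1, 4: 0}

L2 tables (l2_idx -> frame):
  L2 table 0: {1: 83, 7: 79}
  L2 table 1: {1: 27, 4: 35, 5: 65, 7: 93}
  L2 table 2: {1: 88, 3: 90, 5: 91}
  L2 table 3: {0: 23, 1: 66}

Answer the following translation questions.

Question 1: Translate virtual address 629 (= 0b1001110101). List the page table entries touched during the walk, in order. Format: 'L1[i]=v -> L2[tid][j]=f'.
vaddr = 629 = 0b1001110101
Split: l1_idx=4, l2_idx=7, offset=5

Answer: L1[4]=0 -> L2[0][7]=79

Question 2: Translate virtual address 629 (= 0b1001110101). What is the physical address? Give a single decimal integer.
Answer: 1269

Derivation:
vaddr = 629 = 0b1001110101
Split: l1_idx=4, l2_idx=7, offset=5
L1[4] = 0
L2[0][7] = 79
paddr = 79 * 16 + 5 = 1269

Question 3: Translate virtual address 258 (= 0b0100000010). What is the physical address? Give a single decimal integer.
Answer: 370

Derivation:
vaddr = 258 = 0b0100000010
Split: l1_idx=2, l2_idx=0, offset=2
L1[2] = 3
L2[3][0] = 23
paddr = 23 * 16 + 2 = 370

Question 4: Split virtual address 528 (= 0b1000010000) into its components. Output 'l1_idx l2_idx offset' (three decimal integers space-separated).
vaddr = 528 = 0b1000010000
  top 3 bits -> l1_idx = 4
  next 3 bits -> l2_idx = 1
  bottom 4 bits -> offset = 0

Answer: 4 1 0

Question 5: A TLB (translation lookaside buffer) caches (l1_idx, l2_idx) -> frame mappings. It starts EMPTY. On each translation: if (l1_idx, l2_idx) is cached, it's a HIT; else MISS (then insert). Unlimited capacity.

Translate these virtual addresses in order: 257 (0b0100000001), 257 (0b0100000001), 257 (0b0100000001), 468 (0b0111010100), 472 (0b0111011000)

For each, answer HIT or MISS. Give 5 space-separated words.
vaddr=257: (2,0) not in TLB -> MISS, insert
vaddr=257: (2,0) in TLB -> HIT
vaddr=257: (2,0) in TLB -> HIT
vaddr=468: (3,5) not in TLB -> MISS, insert
vaddr=472: (3,5) in TLB -> HIT

Answer: MISS HIT HIT MISS HIT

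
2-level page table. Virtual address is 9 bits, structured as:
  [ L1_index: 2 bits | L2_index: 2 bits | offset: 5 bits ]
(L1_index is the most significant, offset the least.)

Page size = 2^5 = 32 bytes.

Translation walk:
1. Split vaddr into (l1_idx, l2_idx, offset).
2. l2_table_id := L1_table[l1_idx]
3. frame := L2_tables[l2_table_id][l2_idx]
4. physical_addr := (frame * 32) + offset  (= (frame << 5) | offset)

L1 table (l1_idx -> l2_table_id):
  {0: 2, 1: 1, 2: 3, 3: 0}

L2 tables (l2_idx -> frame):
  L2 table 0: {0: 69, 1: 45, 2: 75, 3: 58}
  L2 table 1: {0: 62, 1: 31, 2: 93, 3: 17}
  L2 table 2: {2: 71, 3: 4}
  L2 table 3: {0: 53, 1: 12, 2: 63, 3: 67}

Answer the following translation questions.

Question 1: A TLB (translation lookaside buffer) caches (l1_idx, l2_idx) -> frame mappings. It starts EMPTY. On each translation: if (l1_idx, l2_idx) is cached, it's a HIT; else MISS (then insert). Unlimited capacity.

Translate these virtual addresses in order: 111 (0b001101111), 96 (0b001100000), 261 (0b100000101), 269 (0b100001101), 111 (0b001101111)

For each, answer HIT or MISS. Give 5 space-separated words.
Answer: MISS HIT MISS HIT HIT

Derivation:
vaddr=111: (0,3) not in TLB -> MISS, insert
vaddr=96: (0,3) in TLB -> HIT
vaddr=261: (2,0) not in TLB -> MISS, insert
vaddr=269: (2,0) in TLB -> HIT
vaddr=111: (0,3) in TLB -> HIT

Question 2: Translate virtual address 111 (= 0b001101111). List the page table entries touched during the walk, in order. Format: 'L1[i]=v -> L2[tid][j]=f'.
vaddr = 111 = 0b001101111
Split: l1_idx=0, l2_idx=3, offset=15

Answer: L1[0]=2 -> L2[2][3]=4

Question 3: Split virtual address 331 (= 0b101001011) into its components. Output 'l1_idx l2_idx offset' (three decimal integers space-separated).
vaddr = 331 = 0b101001011
  top 2 bits -> l1_idx = 2
  next 2 bits -> l2_idx = 2
  bottom 5 bits -> offset = 11

Answer: 2 2 11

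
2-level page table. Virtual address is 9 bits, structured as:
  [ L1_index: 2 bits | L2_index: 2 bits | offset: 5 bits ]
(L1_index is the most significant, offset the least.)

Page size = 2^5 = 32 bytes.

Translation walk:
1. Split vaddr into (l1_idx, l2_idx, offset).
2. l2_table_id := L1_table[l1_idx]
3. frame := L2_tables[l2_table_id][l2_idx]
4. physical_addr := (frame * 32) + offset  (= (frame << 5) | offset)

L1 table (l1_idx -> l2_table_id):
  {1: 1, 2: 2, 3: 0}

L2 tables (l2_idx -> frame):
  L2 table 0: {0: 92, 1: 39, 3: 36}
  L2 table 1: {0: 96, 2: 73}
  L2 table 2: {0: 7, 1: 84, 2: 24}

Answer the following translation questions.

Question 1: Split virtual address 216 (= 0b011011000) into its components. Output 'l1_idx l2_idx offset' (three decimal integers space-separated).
Answer: 1 2 24

Derivation:
vaddr = 216 = 0b011011000
  top 2 bits -> l1_idx = 1
  next 2 bits -> l2_idx = 2
  bottom 5 bits -> offset = 24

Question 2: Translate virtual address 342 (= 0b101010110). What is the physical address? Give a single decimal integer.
Answer: 790

Derivation:
vaddr = 342 = 0b101010110
Split: l1_idx=2, l2_idx=2, offset=22
L1[2] = 2
L2[2][2] = 24
paddr = 24 * 32 + 22 = 790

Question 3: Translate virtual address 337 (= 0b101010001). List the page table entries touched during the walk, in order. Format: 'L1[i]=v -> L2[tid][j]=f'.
vaddr = 337 = 0b101010001
Split: l1_idx=2, l2_idx=2, offset=17

Answer: L1[2]=2 -> L2[2][2]=24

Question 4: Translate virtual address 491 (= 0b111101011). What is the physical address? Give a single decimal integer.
vaddr = 491 = 0b111101011
Split: l1_idx=3, l2_idx=3, offset=11
L1[3] = 0
L2[0][3] = 36
paddr = 36 * 32 + 11 = 1163

Answer: 1163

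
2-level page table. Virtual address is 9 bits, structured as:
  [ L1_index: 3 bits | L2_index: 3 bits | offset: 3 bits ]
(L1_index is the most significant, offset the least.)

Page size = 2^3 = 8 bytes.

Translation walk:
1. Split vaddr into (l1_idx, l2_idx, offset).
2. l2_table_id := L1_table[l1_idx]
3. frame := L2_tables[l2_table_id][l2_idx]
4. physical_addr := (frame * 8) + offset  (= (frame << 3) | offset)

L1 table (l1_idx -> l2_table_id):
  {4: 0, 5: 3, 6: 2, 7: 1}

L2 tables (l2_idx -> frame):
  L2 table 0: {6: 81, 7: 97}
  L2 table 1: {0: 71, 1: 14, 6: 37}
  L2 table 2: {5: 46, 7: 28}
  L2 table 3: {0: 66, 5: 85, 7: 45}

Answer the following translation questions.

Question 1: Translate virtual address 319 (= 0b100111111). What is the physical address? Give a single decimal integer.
Answer: 783

Derivation:
vaddr = 319 = 0b100111111
Split: l1_idx=4, l2_idx=7, offset=7
L1[4] = 0
L2[0][7] = 97
paddr = 97 * 8 + 7 = 783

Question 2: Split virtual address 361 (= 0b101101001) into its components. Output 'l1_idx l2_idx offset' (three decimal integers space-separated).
vaddr = 361 = 0b101101001
  top 3 bits -> l1_idx = 5
  next 3 bits -> l2_idx = 5
  bottom 3 bits -> offset = 1

Answer: 5 5 1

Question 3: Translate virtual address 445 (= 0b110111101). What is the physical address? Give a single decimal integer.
vaddr = 445 = 0b110111101
Split: l1_idx=6, l2_idx=7, offset=5
L1[6] = 2
L2[2][7] = 28
paddr = 28 * 8 + 5 = 229

Answer: 229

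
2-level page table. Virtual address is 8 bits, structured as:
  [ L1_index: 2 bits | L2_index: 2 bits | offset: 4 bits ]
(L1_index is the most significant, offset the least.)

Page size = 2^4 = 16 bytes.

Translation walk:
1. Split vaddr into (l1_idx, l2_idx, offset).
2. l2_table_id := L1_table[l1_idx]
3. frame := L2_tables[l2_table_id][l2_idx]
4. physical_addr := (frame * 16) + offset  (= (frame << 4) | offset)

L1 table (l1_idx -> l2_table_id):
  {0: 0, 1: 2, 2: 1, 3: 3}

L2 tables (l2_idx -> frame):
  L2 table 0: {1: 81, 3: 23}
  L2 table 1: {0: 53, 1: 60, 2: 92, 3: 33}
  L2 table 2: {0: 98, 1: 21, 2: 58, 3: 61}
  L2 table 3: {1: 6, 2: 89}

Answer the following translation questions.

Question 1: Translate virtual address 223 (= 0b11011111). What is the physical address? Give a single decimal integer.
Answer: 111

Derivation:
vaddr = 223 = 0b11011111
Split: l1_idx=3, l2_idx=1, offset=15
L1[3] = 3
L2[3][1] = 6
paddr = 6 * 16 + 15 = 111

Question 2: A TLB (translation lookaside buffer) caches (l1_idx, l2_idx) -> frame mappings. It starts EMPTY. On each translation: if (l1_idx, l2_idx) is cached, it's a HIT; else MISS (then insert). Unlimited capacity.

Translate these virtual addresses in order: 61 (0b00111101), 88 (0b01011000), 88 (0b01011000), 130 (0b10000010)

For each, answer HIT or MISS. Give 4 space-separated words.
vaddr=61: (0,3) not in TLB -> MISS, insert
vaddr=88: (1,1) not in TLB -> MISS, insert
vaddr=88: (1,1) in TLB -> HIT
vaddr=130: (2,0) not in TLB -> MISS, insert

Answer: MISS MISS HIT MISS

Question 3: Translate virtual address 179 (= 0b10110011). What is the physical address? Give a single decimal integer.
Answer: 531

Derivation:
vaddr = 179 = 0b10110011
Split: l1_idx=2, l2_idx=3, offset=3
L1[2] = 1
L2[1][3] = 33
paddr = 33 * 16 + 3 = 531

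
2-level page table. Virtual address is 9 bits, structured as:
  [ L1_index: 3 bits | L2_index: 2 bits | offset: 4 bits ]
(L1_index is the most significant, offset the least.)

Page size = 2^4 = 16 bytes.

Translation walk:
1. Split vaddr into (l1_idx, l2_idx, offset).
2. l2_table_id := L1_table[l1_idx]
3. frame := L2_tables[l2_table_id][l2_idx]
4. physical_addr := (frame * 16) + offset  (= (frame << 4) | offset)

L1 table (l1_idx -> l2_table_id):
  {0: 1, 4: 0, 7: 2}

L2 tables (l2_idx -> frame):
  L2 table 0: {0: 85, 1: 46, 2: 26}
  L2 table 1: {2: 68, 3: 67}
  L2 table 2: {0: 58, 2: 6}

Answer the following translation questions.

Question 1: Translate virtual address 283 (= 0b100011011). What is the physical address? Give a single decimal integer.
vaddr = 283 = 0b100011011
Split: l1_idx=4, l2_idx=1, offset=11
L1[4] = 0
L2[0][1] = 46
paddr = 46 * 16 + 11 = 747

Answer: 747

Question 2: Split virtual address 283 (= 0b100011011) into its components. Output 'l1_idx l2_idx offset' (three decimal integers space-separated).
Answer: 4 1 11

Derivation:
vaddr = 283 = 0b100011011
  top 3 bits -> l1_idx = 4
  next 2 bits -> l2_idx = 1
  bottom 4 bits -> offset = 11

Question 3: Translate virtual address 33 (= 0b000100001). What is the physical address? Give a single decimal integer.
vaddr = 33 = 0b000100001
Split: l1_idx=0, l2_idx=2, offset=1
L1[0] = 1
L2[1][2] = 68
paddr = 68 * 16 + 1 = 1089

Answer: 1089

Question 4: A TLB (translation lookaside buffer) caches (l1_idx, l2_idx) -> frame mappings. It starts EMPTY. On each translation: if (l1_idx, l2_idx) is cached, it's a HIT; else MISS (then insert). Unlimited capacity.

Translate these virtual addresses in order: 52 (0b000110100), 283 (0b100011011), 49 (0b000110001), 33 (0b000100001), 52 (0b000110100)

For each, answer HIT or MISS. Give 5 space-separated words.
vaddr=52: (0,3) not in TLB -> MISS, insert
vaddr=283: (4,1) not in TLB -> MISS, insert
vaddr=49: (0,3) in TLB -> HIT
vaddr=33: (0,2) not in TLB -> MISS, insert
vaddr=52: (0,3) in TLB -> HIT

Answer: MISS MISS HIT MISS HIT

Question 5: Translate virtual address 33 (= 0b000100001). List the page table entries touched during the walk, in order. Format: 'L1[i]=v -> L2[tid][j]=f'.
Answer: L1[0]=1 -> L2[1][2]=68

Derivation:
vaddr = 33 = 0b000100001
Split: l1_idx=0, l2_idx=2, offset=1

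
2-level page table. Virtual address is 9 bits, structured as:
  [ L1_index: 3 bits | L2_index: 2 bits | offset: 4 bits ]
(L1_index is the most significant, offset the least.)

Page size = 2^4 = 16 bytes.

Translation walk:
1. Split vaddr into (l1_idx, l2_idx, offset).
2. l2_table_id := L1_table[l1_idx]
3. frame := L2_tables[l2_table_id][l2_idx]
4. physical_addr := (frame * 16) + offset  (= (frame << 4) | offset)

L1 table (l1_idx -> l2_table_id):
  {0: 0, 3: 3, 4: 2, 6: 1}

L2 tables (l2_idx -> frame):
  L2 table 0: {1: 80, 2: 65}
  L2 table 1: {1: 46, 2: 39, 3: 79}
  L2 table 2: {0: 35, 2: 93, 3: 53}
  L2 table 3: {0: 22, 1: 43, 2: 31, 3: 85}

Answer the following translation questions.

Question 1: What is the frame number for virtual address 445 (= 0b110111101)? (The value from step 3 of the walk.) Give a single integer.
Answer: 79

Derivation:
vaddr = 445: l1_idx=6, l2_idx=3
L1[6] = 1; L2[1][3] = 79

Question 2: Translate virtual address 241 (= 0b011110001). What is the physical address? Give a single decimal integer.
vaddr = 241 = 0b011110001
Split: l1_idx=3, l2_idx=3, offset=1
L1[3] = 3
L2[3][3] = 85
paddr = 85 * 16 + 1 = 1361

Answer: 1361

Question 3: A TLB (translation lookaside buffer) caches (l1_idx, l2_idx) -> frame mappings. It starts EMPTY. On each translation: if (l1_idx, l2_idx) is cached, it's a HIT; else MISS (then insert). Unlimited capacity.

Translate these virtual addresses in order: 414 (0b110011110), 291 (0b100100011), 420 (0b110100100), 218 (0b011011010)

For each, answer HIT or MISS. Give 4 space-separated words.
Answer: MISS MISS MISS MISS

Derivation:
vaddr=414: (6,1) not in TLB -> MISS, insert
vaddr=291: (4,2) not in TLB -> MISS, insert
vaddr=420: (6,2) not in TLB -> MISS, insert
vaddr=218: (3,1) not in TLB -> MISS, insert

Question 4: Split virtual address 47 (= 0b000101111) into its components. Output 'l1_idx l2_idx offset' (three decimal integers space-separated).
Answer: 0 2 15

Derivation:
vaddr = 47 = 0b000101111
  top 3 bits -> l1_idx = 0
  next 2 bits -> l2_idx = 2
  bottom 4 bits -> offset = 15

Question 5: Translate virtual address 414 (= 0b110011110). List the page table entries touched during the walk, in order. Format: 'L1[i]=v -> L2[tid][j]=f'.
vaddr = 414 = 0b110011110
Split: l1_idx=6, l2_idx=1, offset=14

Answer: L1[6]=1 -> L2[1][1]=46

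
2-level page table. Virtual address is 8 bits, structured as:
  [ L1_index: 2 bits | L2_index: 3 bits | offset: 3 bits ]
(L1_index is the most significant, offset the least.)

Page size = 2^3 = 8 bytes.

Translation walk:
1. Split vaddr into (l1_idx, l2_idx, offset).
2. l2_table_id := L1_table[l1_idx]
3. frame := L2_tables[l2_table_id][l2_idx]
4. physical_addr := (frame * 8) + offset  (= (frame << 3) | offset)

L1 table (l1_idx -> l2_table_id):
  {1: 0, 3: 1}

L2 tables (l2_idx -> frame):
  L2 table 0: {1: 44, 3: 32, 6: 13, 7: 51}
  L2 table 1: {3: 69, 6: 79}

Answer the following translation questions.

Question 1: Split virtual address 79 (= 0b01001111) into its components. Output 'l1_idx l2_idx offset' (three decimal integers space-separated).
vaddr = 79 = 0b01001111
  top 2 bits -> l1_idx = 1
  next 3 bits -> l2_idx = 1
  bottom 3 bits -> offset = 7

Answer: 1 1 7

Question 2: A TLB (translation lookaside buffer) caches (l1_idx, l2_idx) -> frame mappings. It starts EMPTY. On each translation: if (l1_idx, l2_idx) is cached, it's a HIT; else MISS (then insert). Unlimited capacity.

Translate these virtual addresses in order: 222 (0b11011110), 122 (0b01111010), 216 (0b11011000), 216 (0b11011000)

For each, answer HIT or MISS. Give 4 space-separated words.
vaddr=222: (3,3) not in TLB -> MISS, insert
vaddr=122: (1,7) not in TLB -> MISS, insert
vaddr=216: (3,3) in TLB -> HIT
vaddr=216: (3,3) in TLB -> HIT

Answer: MISS MISS HIT HIT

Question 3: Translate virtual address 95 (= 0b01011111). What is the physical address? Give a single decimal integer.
vaddr = 95 = 0b01011111
Split: l1_idx=1, l2_idx=3, offset=7
L1[1] = 0
L2[0][3] = 32
paddr = 32 * 8 + 7 = 263

Answer: 263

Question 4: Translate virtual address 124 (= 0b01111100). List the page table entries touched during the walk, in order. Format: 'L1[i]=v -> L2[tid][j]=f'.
vaddr = 124 = 0b01111100
Split: l1_idx=1, l2_idx=7, offset=4

Answer: L1[1]=0 -> L2[0][7]=51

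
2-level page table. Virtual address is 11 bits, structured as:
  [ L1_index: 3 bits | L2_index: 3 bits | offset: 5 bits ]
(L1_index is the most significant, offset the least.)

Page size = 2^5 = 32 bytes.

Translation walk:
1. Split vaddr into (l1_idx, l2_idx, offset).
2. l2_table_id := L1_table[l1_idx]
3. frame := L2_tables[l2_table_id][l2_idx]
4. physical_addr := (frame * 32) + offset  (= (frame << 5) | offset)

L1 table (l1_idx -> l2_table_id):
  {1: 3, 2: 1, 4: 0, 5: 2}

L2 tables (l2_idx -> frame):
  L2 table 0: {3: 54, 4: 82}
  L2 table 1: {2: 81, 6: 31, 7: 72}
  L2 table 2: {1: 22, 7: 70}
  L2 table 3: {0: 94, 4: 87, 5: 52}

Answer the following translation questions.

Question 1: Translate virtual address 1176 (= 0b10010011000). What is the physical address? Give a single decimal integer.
vaddr = 1176 = 0b10010011000
Split: l1_idx=4, l2_idx=4, offset=24
L1[4] = 0
L2[0][4] = 82
paddr = 82 * 32 + 24 = 2648

Answer: 2648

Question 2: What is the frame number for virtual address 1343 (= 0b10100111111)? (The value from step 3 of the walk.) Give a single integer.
Answer: 22

Derivation:
vaddr = 1343: l1_idx=5, l2_idx=1
L1[5] = 2; L2[2][1] = 22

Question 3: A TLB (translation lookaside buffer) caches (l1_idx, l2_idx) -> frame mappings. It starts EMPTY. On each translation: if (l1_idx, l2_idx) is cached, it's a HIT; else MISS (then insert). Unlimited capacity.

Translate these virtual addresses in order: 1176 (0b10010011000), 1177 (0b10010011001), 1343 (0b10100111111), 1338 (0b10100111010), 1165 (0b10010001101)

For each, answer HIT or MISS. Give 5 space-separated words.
Answer: MISS HIT MISS HIT HIT

Derivation:
vaddr=1176: (4,4) not in TLB -> MISS, insert
vaddr=1177: (4,4) in TLB -> HIT
vaddr=1343: (5,1) not in TLB -> MISS, insert
vaddr=1338: (5,1) in TLB -> HIT
vaddr=1165: (4,4) in TLB -> HIT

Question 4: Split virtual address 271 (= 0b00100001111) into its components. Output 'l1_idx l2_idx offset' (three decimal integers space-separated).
vaddr = 271 = 0b00100001111
  top 3 bits -> l1_idx = 1
  next 3 bits -> l2_idx = 0
  bottom 5 bits -> offset = 15

Answer: 1 0 15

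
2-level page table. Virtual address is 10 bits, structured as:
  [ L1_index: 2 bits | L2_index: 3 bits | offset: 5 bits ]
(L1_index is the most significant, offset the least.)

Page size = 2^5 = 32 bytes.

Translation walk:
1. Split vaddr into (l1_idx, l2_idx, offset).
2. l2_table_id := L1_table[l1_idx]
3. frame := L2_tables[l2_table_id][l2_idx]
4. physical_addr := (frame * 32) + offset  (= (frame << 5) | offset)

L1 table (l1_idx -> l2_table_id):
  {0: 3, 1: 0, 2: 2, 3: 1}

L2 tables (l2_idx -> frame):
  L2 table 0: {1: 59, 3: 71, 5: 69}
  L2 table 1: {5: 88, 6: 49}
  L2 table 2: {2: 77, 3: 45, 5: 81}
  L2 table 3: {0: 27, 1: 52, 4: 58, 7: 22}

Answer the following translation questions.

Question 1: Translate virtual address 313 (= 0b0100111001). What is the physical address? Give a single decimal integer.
vaddr = 313 = 0b0100111001
Split: l1_idx=1, l2_idx=1, offset=25
L1[1] = 0
L2[0][1] = 59
paddr = 59 * 32 + 25 = 1913

Answer: 1913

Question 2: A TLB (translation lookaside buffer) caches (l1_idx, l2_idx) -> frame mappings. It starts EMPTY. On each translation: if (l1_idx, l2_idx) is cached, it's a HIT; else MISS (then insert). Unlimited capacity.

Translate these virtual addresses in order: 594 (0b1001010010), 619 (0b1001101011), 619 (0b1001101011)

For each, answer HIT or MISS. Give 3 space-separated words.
Answer: MISS MISS HIT

Derivation:
vaddr=594: (2,2) not in TLB -> MISS, insert
vaddr=619: (2,3) not in TLB -> MISS, insert
vaddr=619: (2,3) in TLB -> HIT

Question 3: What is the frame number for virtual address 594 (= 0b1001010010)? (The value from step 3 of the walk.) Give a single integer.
vaddr = 594: l1_idx=2, l2_idx=2
L1[2] = 2; L2[2][2] = 77

Answer: 77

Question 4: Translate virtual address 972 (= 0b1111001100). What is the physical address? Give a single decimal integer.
vaddr = 972 = 0b1111001100
Split: l1_idx=3, l2_idx=6, offset=12
L1[3] = 1
L2[1][6] = 49
paddr = 49 * 32 + 12 = 1580

Answer: 1580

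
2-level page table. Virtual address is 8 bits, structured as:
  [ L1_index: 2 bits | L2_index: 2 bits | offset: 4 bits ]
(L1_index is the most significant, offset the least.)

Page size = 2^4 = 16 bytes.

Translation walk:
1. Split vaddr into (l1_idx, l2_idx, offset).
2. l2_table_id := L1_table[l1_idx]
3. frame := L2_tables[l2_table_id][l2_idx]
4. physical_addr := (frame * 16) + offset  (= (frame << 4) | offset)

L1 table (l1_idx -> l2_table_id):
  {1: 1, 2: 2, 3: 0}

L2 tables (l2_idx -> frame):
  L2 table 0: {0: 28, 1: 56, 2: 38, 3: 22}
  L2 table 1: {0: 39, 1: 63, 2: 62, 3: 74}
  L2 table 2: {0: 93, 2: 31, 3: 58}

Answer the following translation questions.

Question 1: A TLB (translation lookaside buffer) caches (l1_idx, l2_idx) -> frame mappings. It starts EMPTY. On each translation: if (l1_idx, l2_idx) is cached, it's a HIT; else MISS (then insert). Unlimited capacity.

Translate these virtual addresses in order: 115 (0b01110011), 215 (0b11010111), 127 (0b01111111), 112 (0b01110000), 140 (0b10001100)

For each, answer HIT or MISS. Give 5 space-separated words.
vaddr=115: (1,3) not in TLB -> MISS, insert
vaddr=215: (3,1) not in TLB -> MISS, insert
vaddr=127: (1,3) in TLB -> HIT
vaddr=112: (1,3) in TLB -> HIT
vaddr=140: (2,0) not in TLB -> MISS, insert

Answer: MISS MISS HIT HIT MISS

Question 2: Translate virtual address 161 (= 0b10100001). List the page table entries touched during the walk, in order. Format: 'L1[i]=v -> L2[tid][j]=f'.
Answer: L1[2]=2 -> L2[2][2]=31

Derivation:
vaddr = 161 = 0b10100001
Split: l1_idx=2, l2_idx=2, offset=1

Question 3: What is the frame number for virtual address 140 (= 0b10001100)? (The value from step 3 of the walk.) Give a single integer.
Answer: 93

Derivation:
vaddr = 140: l1_idx=2, l2_idx=0
L1[2] = 2; L2[2][0] = 93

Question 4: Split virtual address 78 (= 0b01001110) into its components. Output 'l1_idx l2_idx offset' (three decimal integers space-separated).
vaddr = 78 = 0b01001110
  top 2 bits -> l1_idx = 1
  next 2 bits -> l2_idx = 0
  bottom 4 bits -> offset = 14

Answer: 1 0 14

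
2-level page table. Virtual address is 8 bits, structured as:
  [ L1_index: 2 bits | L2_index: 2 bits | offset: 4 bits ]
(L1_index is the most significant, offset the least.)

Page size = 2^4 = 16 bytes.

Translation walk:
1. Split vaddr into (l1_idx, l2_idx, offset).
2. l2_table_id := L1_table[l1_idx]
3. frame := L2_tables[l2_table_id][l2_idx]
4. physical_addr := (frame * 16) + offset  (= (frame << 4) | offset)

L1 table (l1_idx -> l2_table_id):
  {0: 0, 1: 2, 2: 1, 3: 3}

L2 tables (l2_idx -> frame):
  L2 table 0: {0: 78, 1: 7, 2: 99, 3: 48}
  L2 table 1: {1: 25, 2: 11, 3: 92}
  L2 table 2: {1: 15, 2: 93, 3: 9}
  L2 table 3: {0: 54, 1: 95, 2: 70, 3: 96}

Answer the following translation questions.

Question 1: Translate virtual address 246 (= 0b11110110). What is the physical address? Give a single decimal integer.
Answer: 1542

Derivation:
vaddr = 246 = 0b11110110
Split: l1_idx=3, l2_idx=3, offset=6
L1[3] = 3
L2[3][3] = 96
paddr = 96 * 16 + 6 = 1542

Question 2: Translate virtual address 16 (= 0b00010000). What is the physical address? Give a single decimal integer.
Answer: 112

Derivation:
vaddr = 16 = 0b00010000
Split: l1_idx=0, l2_idx=1, offset=0
L1[0] = 0
L2[0][1] = 7
paddr = 7 * 16 + 0 = 112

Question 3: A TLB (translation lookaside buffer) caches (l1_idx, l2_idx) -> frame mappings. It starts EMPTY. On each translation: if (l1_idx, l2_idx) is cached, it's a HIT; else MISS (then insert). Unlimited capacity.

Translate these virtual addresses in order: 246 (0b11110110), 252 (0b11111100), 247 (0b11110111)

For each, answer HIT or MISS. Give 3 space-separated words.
vaddr=246: (3,3) not in TLB -> MISS, insert
vaddr=252: (3,3) in TLB -> HIT
vaddr=247: (3,3) in TLB -> HIT

Answer: MISS HIT HIT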